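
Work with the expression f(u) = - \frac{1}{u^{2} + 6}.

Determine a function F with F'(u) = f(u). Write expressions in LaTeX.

An antiderivative is F(u) = - \frac{\sqrt{6} \operatorname{atan}{\left(\frac{\sqrt{6} u}{6} \right)}}{6}.

Differentiate the proposed F(u) back; it has to land on f(u) exactly.
Check: d/du[- \frac{\sqrt{6} \operatorname{atan}{\left(\frac{\sqrt{6} u}{6} \right)}}{6}] = - \frac{1}{u^{2} + 6} = f(u).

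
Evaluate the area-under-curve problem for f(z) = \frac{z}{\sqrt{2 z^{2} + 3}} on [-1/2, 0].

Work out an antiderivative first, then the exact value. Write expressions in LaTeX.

f matches the chain-rule pattern g'(h)*h' with inner function h(z) = 2 z^{2} + 3; substituting u = h(z) collapses the integral.
F(z) = \frac{\sqrt{2 z^{2} + 3}}{2} is an antiderivative of f.
Check: d/dz[\frac{\sqrt{2 z^{2} + 3}}{2}] = \frac{z}{\sqrt{2 z^{2} + 3}} = f(z).
F(0) = \frac{\sqrt{3}}{2}; F(-1/2) = \frac{\sqrt{14}}{4}.
Integral = F(0) - F(-1/2) = - \frac{\sqrt{14}}{4} + \frac{\sqrt{3}}{2}.

Antiderivative: F(z) = \frac{\sqrt{2 z^{2} + 3}}{2}; value = - \frac{\sqrt{14}}{4} + \frac{\sqrt{3}}{2}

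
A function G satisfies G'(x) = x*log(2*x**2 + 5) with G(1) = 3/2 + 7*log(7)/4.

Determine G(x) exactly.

G(x) = x**2*log(2*x**2 + 5)/2 - x**2/2 + 5*log(2*x**2 + 5)/4 + 2

Recover the given G'(x) by differentiating a candidate G(x); any mismatch rules it out.
A general antiderivative is x**2*log(2*x**2 + 5)/2 - x**2/2 + 5*log(2*x**2 + 5)/4 + C.
The condition gives C = 3/2 + 7*log(7)/4 - (-1/2 + 7*log(7)/4) = 2.
So G(x) = x**2*log(2*x**2 + 5)/2 - x**2/2 + 5*log(2*x**2 + 5)/4 + 2.
Check: d/dx[x**2*log(2*x**2 + 5)/2 - x**2/2 + 5*log(2*x**2 + 5)/4 + 2] = x*log(2*x**2 + 5) = G'(x).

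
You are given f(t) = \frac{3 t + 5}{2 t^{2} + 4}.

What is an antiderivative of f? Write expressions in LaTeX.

An antiderivative is F(t) = \frac{3 \log{\left(t^{2} + 2 \right)} + 5 \sqrt{2} \operatorname{atan}{\left(\frac{\sqrt{2} t}{2} \right)}}{4}.

An antiderivative F(t) passes only if d/dt[F] lands on f(t) exactly.
Check: d/dt[\frac{3 \log{\left(t^{2} + 2 \right)} + 5 \sqrt{2} \operatorname{atan}{\left(\frac{\sqrt{2} t}{2} \right)}}{4}] = \frac{3 t + 5}{2 t^{2} + 4} = f(t).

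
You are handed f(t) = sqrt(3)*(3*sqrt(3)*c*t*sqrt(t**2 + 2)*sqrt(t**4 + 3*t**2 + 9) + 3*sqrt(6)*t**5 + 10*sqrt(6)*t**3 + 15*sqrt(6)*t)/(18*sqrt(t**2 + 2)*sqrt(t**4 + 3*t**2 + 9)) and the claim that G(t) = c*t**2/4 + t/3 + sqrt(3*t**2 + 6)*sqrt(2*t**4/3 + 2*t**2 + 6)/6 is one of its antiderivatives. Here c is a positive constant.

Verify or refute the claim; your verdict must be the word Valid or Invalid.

d/dt[G] = sqrt(3)*(3*sqrt(3)*c*t*sqrt(t**2 + 2)*sqrt(t**4 + 3*t**2 + 9) + 3*sqrt(6)*t**5 + 10*sqrt(6)*t**3 + 15*sqrt(6)*t + 2*sqrt(3)*sqrt(t**2 + 2)*sqrt(t**4 + 3*t**2 + 9))/(18*sqrt(t**2 + 2)*sqrt(t**4 + 3*t**2 + 9))
d/dt[G] - f(t) = 1/3 != 0.

Invalid: d/dt[G] - f = 1/3, which is not 0.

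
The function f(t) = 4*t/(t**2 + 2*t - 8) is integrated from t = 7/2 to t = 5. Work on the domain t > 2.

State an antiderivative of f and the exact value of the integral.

Factor the denominator ((t - 2)*(t + 4)) and decompose: f = 8/(3*(t + 4)) + 4/(3*(t - 2)); each piece integrates to a log, atan, or power term.
F(t) = 4*log(t - 2)/3 + 8*log(t + 4)/3 is an antiderivative of f.
Check: d/dt[4*log(t - 2)/3 + 8*log(t + 4)/3] = 4*t/(t**2 + 2*t - 8) = f(t).
F(5) = 4*log(3)/3 + 8*log(9)/3; F(7/2) = 4*log(3/2)/3 + 8*log(15/2)/3.
Integral = F(5) - F(7/2) = -8*log(15/2)/3 - 4*log(3/2)/3 + 4*log(3)/3 + 8*log(9)/3.

Antiderivative: F(t) = 4*log(t - 2)/3 + 8*log(t + 4)/3; value = -8*log(15/2)/3 - 4*log(3/2)/3 + 4*log(3)/3 + 8*log(9)/3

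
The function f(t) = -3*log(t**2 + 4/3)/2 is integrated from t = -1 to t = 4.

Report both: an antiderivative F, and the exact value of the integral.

Antiderivative: F(t) = -3*t*log(t**2 + 4/3)/2 + 3*t - 2*sqrt(3)*atan(sqrt(3)*t/2); value = -6*log(52/3) - 2*sqrt(3)*atan(2*sqrt(3)) - 2*sqrt(3)*atan(sqrt(3)/2) - 3*log(7/3)/2 + 15

A first test for any F(t): its t-derivative must equal f(t) identically.
F(t) = -3*t*log(t**2 + 4/3)/2 + 3*t - 2*sqrt(3)*atan(sqrt(3)*t/2) is an antiderivative of f.
Check: d/dt[-3*t*log(t**2 + 4/3)/2 + 3*t - 2*sqrt(3)*atan(sqrt(3)*t/2)] = -3*log(t**2 + 4/3)/2 = f(t).
F(4) = -6*log(52/3) - 2*sqrt(3)*atan(2*sqrt(3)) + 12; F(-1) = -3 + 3*log(7/3)/2 + 2*sqrt(3)*atan(sqrt(3)/2).
Integral = F(4) - F(-1) = -6*log(52/3) - 2*sqrt(3)*atan(2*sqrt(3)) - 2*sqrt(3)*atan(sqrt(3)/2) - 3*log(7/3)/2 + 15.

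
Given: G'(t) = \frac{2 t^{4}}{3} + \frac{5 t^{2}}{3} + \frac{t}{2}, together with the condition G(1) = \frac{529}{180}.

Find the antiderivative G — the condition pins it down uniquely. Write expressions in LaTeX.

The integrand splits into summands that can be handled one at a time.
A general antiderivative is \frac{2 t^{5}}{15} + \frac{5 t^{3}}{9} + \frac{t^{2}}{4} + C.
The condition gives C = \frac{529}{180} - (\frac{169}{180}) = 2.
So G(t) = \frac{24 t^{5} + 100 t^{3} + 45 t^{2} + 360}{180}.
Check: d/dt[\frac{24 t^{5} + 100 t^{3} + 45 t^{2} + 360}{180}] = \frac{2 t^{4}}{3} + \frac{5 t^{2}}{3} + \frac{t}{2} = G'(t).

G(t) = \frac{24 t^{5} + 100 t^{3} + 45 t^{2} + 360}{180}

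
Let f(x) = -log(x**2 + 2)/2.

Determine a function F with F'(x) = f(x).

An antiderivative is F(x) = -x*log(x**2 + 2)/2 + x - sqrt(2)*atan(sqrt(2)*x/2).

Differentiate the proposed F(x) back; it has to land on f(x) exactly.
Check: d/dx[-x*log(x**2 + 2)/2 + x - sqrt(2)*atan(sqrt(2)*x/2)] = -log(x**2 + 2)/2 = f(x).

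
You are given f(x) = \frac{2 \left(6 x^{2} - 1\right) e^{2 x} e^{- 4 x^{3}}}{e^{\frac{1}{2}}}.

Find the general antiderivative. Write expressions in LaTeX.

F(x) = - \frac{e^{2 x} e^{- 4 x^{3}}}{e^{\frac{1}{2}}} + C

The substitution u = - 4 x^{3} + 2 x - \frac{1}{2} works: f is exactly (dF/du)*(du/dx) for that inner function.
Check: d/dx[- \frac{e^{2 x} e^{- 4 x^{3}}}{e^{\frac{1}{2}}}] = \frac{\left(12 x^{2} e^{2 x} - 2 e^{2 x}\right) e^{- 4 x^{3}}}{e^{\frac{1}{2}}}, which equals f(x).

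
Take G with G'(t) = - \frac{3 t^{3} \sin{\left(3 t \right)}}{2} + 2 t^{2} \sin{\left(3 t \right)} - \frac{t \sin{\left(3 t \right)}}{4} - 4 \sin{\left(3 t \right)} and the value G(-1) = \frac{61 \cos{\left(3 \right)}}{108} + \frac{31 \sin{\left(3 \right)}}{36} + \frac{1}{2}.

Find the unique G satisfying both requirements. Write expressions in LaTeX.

G(t) = \frac{54 t^{3} \cos{\left(3 t \right)} - 54 t^{2} \sin{\left(3 t \right)} - 72 t^{2} \cos{\left(3 t \right)} + 48 t \sin{\left(3 t \right)} - 27 t \cos{\left(3 t \right)} + 9 \sin{\left(3 t \right)} + 160 \cos{\left(3 t \right)} + 54}{108}

Integrate term by term and add the pieces.
A general antiderivative is \frac{t^{3} \cos{\left(3 t \right)}}{2} - \frac{t^{2} \sin{\left(3 t \right)}}{2} - \frac{2 t^{2} \cos{\left(3 t \right)}}{3} + \frac{4 t \sin{\left(3 t \right)}}{9} - \frac{t \cos{\left(3 t \right)}}{4} + \frac{\sin{\left(3 t \right)}}{12} + \frac{40 \cos{\left(3 t \right)}}{27} + C.
The condition gives C = \frac{61 \cos{\left(3 \right)}}{108} + \frac{31 \sin{\left(3 \right)}}{36} + \frac{1}{2} - (\frac{61 \cos{\left(3 \right)}}{108} + \frac{31 \sin{\left(3 \right)}}{36}) = \frac{1}{2}.
So G(t) = \frac{54 t^{3} \cos{\left(3 t \right)} - 54 t^{2} \sin{\left(3 t \right)} - 72 t^{2} \cos{\left(3 t \right)} + 48 t \sin{\left(3 t \right)} - 27 t \cos{\left(3 t \right)} + 9 \sin{\left(3 t \right)} + 160 \cos{\left(3 t \right)} + 54}{108}.
Check: d/dt[\frac{54 t^{3} \cos{\left(3 t \right)} - 54 t^{2} \sin{\left(3 t \right)} - 72 t^{2} \cos{\left(3 t \right)} + 48 t \sin{\left(3 t \right)} - 27 t \cos{\left(3 t \right)} + 9 \sin{\left(3 t \right)} + 160 \cos{\left(3 t \right)} + 54}{108}] = - \frac{3 t^{3} \sin{\left(3 t \right)}}{2} + 2 t^{2} \sin{\left(3 t \right)} - \frac{t \sin{\left(3 t \right)}}{4} - 4 \sin{\left(3 t \right)} = G'(t).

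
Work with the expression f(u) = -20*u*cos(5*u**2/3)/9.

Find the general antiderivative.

F(u) = -2*sin(5*u**2/3)/3 + C

The substitution w = 5*u**2/3 works: f is exactly (dF/dw)*(dw/du) for that inner function.
Check: d/du[-2*sin(5*u**2/3)/3] = -20*u*cos(5*u**2/3)/9 = f(u).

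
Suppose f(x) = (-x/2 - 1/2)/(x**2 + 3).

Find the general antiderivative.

Differentiate the proposed F(x) back; it has to land on f(x) exactly.
Check: d/dx[-log(x**2 + 3)/4 - sqrt(3)*atan(sqrt(3)*x/3)/6] = (-x - 1)/(2*x**2 + 6), which equals f(x).

F(x) = -log(x**2 + 3)/4 - sqrt(3)*atan(sqrt(3)*x/3)/6 + C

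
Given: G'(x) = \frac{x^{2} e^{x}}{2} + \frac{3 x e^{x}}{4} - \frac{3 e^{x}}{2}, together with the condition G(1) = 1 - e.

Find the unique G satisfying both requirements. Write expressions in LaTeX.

Recognize the product-rule pattern: G'(x) = u'v + uv' with u = \frac{x^{2}}{2} - \frac{x}{4} - \frac{5}{4}, v = e^{x}, so integration by parts undoes it.
A general antiderivative is \frac{\left(2 x^{2} - x - 5\right) e^{x}}{4} + C.
The condition gives C = 1 - e - (- e) = 1.
So G(x) = \frac{x^{2} e^{x}}{2} - \frac{x e^{x}}{4} - \frac{5 e^{x}}{4} + 1.
Check: d/dx[\frac{x^{2} e^{x}}{2} - \frac{x e^{x}}{4} - \frac{5 e^{x}}{4} + 1] = \frac{x^{2} e^{x}}{2} + \frac{3 x e^{x}}{4} - \frac{3 e^{x}}{2} = G'(x).

G(x) = \frac{x^{2} e^{x}}{2} - \frac{x e^{x}}{4} - \frac{5 e^{x}}{4} + 1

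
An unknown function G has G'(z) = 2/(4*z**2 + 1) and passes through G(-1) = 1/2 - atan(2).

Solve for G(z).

G(z) = atan(2*z) + 1/2

Differentiate the proposed G(z) back; it has to land on the given G'(z).
A general antiderivative is atan(2*z) + C.
The condition gives C = 1/2 - atan(2) - (-atan(2)) = 1/2.
So G(z) = atan(2*z) + 1/2.
Check: d/dz[atan(2*z) + 1/2] = 2/(4*z**2 + 1) = G'(z).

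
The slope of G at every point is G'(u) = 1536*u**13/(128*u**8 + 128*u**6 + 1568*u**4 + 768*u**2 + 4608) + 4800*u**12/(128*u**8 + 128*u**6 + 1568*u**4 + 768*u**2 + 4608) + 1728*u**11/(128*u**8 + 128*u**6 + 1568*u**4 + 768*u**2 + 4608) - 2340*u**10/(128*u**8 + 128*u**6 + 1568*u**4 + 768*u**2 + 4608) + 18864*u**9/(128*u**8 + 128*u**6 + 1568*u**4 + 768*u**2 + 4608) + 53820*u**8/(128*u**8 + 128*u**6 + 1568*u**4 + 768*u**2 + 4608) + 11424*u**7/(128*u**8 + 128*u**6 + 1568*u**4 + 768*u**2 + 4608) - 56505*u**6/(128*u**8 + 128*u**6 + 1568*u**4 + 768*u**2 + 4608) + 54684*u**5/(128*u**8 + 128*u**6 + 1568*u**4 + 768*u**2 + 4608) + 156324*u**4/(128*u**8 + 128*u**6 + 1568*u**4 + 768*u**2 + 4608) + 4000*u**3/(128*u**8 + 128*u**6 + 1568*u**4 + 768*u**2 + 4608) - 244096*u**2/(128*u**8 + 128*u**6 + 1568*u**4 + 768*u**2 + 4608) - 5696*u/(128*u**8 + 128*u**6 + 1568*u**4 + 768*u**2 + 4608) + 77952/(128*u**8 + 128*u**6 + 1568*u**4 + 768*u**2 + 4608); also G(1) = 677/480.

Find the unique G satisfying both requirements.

G(u) = (128*u**10 + 480*u**9 + 88*u**8 - 950*u**7 + 744*u**6 + 3365*u**5 - 306*u**4 - 6600*u**3 - 432*u**2 + 6496*u - 2336)/(32*(2*u**4 + u**2 + 12))

The integrand splits into summands that can be handled one at a time.
A general antiderivative is (u/4 + 4)/(u**4 + u**2/2 + 6) - (-2*u**2 - 5*u/2 + 3)**3/4 + C.
The condition gives C = 677/480 - (677/480) = 0.
So G(u) = (128*u**10 + 480*u**9 + 88*u**8 - 950*u**7 + 744*u**6 + 3365*u**5 - 306*u**4 - 6600*u**3 - 432*u**2 + 6496*u - 2336)/(32*(2*u**4 + u**2 + 12)).
Check: d/du[(128*u**10 + 480*u**9 + 88*u**8 - 950*u**7 + 744*u**6 + 3365*u**5 - 306*u**4 - 6600*u**3 - 432*u**2 + 6496*u - 2336)/(32*(2*u**4 + u**2 + 12))] = (1536*u**13 + 4800*u**12 + 1728*u**11 - 2340*u**10 + 18864*u**9 + 53820*u**8 + 11424*u**7 - 56505*u**6 + 54684*u**5 + 156324*u**4 + 4000*u**3 - 244096*u**2 - 5696*u + 77952)/(128*u**8 + 128*u**6 + 1568*u**4 + 768*u**2 + 4608), which equals G'(u).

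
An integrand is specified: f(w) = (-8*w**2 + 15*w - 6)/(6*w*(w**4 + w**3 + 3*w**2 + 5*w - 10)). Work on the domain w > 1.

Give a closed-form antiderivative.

An antiderivative is F(w) = log(w)/10 + log(w - 1)/108 - 17*log(w + 2)/81 + 163*log(w**2 + 5)/3240 - 139*sqrt(5)*atan(sqrt(5)*w/5)/1620.

The denominator factors as 6*w*(w - 1)*(w + 2)*(w**2 + 5); partial fractions split f into directly integrable pieces: (163*w - 695)/(1620*(w**2 + 5)) - 17/(81*(w + 2)) + 1/(108*(w - 1)) + 1/(10*w).
Check: d/dw[log(w)/10 + log(w - 1)/108 - 17*log(w + 2)/81 + 163*log(w**2 + 5)/3240 - 139*sqrt(5)*atan(sqrt(5)*w/5)/1620] = (-8*w**2 + 15*w - 6)/(6*w**5 + 6*w**4 + 18*w**3 + 30*w**2 - 60*w), which equals f(w).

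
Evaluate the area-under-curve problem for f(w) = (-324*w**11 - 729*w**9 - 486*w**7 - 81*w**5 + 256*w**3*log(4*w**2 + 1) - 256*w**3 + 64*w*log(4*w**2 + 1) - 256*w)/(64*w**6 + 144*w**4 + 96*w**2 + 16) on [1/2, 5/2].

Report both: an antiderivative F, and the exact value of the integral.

Since d/dw undoes antidifferentiation here, F'(w) = f(w) is required of F(w).
F(w) = -27*w**6/32 - 2*log(4*w**2 + 1)/(w**2 + 1) is an antiderivative of f.
Check: d/dw[-27*w**6/32 - 2*log(4*w**2 + 1)/(w**2 + 1)] = (-324*w**11 - 729*w**9 - 486*w**7 - 81*w**5 + 256*w**3*log(4*w**2 + 1) - 256*w**3 + 64*w*log(4*w**2 + 1) - 256*w)/(64*w**6 + 144*w**4 + 96*w**2 + 16) = f(w).
F(5/2) = -421875/2048 - 8*log(26)/29; F(1/2) = -8*log(2)/5 - 27/2048.
Integral = F(5/2) - F(1/2) = -52731/256 - 8*log(26)/29 + 8*log(2)/5.

Antiderivative: F(w) = -27*w**6/32 - 2*log(4*w**2 + 1)/(w**2 + 1); value = -52731/256 - 8*log(26)/29 + 8*log(2)/5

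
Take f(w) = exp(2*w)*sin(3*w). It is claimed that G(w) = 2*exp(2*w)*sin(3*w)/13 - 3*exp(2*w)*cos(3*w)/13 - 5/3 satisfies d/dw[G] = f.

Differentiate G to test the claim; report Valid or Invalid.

Valid - the claim checks out under differentiation.

d/dw[G] = exp(2*w)*sin(3*w)
This equals f(w) exactly, so the claim holds.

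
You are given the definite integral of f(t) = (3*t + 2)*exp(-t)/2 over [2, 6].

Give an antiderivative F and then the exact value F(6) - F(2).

Antiderivative: F(t) = (-3*t - 5)*exp(-t)/2; value = -23*exp(-6)/2 + 11*exp(-2)/2

f has the shape u'v + uv' for u = -3*t/2 - 5/2 and v = exp(-t) — it is the derivative of the product u*v.
F(t) = (-3*t - 5)*exp(-t)/2 is an antiderivative of f.
Check: d/dt[(-3*t - 5)*exp(-t)/2] = (3*t + 2)*exp(-t)/2 = f(t).
F(6) = -23*exp(-6)/2; F(2) = -11*exp(-2)/2.
Integral = F(6) - F(2) = -23*exp(-6)/2 + 11*exp(-2)/2.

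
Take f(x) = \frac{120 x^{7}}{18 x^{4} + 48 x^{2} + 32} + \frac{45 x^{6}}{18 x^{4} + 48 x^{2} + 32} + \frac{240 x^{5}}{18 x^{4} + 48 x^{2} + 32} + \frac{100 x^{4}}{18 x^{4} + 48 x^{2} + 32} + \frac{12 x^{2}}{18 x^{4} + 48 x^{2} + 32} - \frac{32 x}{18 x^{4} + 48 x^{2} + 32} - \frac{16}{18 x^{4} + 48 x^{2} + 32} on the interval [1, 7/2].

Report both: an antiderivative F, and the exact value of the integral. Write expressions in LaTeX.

Antiderivative: F(x) = \frac{10 x^{6} + 5 x^{5} - 4 x^{2} - 4 x}{6 x^{2} + 8}; value = \frac{41810}{163}

The integrand splits into summands that can be handled one at a time.
F(x) = \frac{10 x^{6} + 5 x^{5} - 4 x^{2} - 4 x}{6 x^{2} + 8} is an antiderivative of f.
Check: d/dx[\frac{10 x^{6} + 5 x^{5} - 4 x^{2} - 4 x}{6 x^{2} + 8}] = \frac{120 x^{7} + 45 x^{6} + 240 x^{5} + 100 x^{4} + 12 x^{2} - 32 x - 16}{18 x^{4} + 48 x^{2} + 32}, which equals f(x).
F(7/2) = \frac{83783}{326}; F(1) = \frac{1}{2}.
Integral = F(7/2) - F(1) = \frac{41810}{163}.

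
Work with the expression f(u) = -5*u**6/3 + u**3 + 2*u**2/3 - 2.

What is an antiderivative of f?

An antiderivative is F(u) = -5*u**7/21 + u**4/4 + 2*u**3/9 - 2*u.

The integrand splits into summands that can be handled one at a time.
Check: d/du[-5*u**7/21 + u**4/4 + 2*u**3/9 - 2*u] = -5*u**6/3 + u**3 + 2*u**2/3 - 2 = f(u).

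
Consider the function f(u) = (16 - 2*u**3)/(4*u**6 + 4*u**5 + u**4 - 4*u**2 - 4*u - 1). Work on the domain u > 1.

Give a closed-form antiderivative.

Factor the denominator ((u - 1)*(u + 1)*(2*u + 1)**2*(u**2 + 1)) and decompose: f = (7*u + 4)/(5*(u**2 + 1)) + 244/(45*(2*u + 1)) - 52/(3*(2*u + 1)**2) - 9/(2*(u + 1)) + 7/(18*(u - 1)); each piece integrates to a log, atan, or power term.
Check: d/du[(70*u*log(u - 1) + 488*u*log(u + 1/2) - 810*u*log(u + 1) + 126*u*log(u**2 + 1) + 144*u*atan(u) + 35*log(u - 1) + 244*log(u + 1/2) - 405*log(u + 1) + 63*log(u**2 + 1) + 72*atan(u) + 780)/(90*(2*u + 1))] = (16 - 2*u**3)/(4*u**6 + 4*u**5 + u**4 - 4*u**2 - 4*u - 1) = f(u).

An antiderivative is F(u) = (70*u*log(u - 1) + 488*u*log(u + 1/2) - 810*u*log(u + 1) + 126*u*log(u**2 + 1) + 144*u*atan(u) + 35*log(u - 1) + 244*log(u + 1/2) - 405*log(u + 1) + 63*log(u**2 + 1) + 72*atan(u) + 780)/(90*(2*u + 1)).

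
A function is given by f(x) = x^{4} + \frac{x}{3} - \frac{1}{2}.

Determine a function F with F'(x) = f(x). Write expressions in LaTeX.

An antiderivative is F(x) = \frac{x \left(6 x^{4} + 5 x - 15\right)}{30}.

Integrate term by term and add the pieces.
Check: d/dx[\frac{x \left(6 x^{4} + 5 x - 15\right)}{30}] = x^{4} + \frac{x}{3} - \frac{1}{2} = f(x).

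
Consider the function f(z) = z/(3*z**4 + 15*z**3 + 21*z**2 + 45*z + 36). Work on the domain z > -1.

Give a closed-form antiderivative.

An antiderivative is F(z) = -log(z + 1)/36 + 4*log(z + 4)/171 + log(z**2 + 3)/456 + 5*sqrt(3)*atan(sqrt(3)*z/3)/228.

Factor the denominator (3*(z + 1)*(z + 4)*(z**2 + 3)) and decompose: f = (z + 15)/(228*(z**2 + 3)) + 4/(171*(z + 4)) - 1/(36*(z + 1)); each piece integrates to a log, atan, or power term.
Check: d/dz[-log(z + 1)/36 + 4*log(z + 4)/171 + log(z**2 + 3)/456 + 5*sqrt(3)*atan(sqrt(3)*z/3)/228] = z/(3*z**4 + 15*z**3 + 21*z**2 + 45*z + 36) = f(z).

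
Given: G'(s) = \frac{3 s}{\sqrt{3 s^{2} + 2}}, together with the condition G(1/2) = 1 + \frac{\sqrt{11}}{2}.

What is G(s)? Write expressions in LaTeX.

G(s) = \sqrt{3 s^{2} + 2} + 1

G'(s) matches the chain-rule pattern g'(h)*h' with inner function h(s) = 3 s^{2} + 2; substituting u = h(s) collapses the integral.
A general antiderivative is \sqrt{3 s^{2} + 2} + C.
The condition gives C = 1 + \frac{\sqrt{11}}{2} - (\frac{\sqrt{11}}{2}) = 1.
So G(s) = \sqrt{3 s^{2} + 2} + 1.
Check: d/ds[\sqrt{3 s^{2} + 2} + 1] = \frac{3 s}{\sqrt{3 s^{2} + 2}} = G'(s).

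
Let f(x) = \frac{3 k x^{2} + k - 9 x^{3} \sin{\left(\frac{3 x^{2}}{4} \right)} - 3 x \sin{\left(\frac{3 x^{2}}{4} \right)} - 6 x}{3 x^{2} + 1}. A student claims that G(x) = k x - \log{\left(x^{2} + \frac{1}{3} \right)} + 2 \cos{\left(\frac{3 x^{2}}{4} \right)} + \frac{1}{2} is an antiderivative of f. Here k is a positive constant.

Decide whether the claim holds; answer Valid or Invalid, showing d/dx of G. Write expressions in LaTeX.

Valid: G'(x) = f(x).

d/dx[G] = \frac{3 k x^{2} + k - 9 x^{3} \sin{\left(\frac{3 x^{2}}{4} \right)} - 3 x \sin{\left(\frac{3 x^{2}}{4} \right)} - 6 x}{3 x^{2} + 1}
This equals f(x) exactly, so the claim holds.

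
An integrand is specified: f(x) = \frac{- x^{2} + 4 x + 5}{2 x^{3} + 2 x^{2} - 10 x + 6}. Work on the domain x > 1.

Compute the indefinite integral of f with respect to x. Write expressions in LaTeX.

Factor the denominator (2 \left(x - 1\right)^{2} \left(x + 3\right)) and decompose: f = - \frac{1}{2 \left(x + 3\right)} + \frac{1}{\left(x - 1\right)^{2}}; each piece integrates to a log, atan, or power term.
Check: d/dx[- \frac{\log{\left(x + 3 \right)}}{2} - \frac{1}{x - 1}] = \frac{- x^{2} + 4 x + 5}{2 x^{3} + 2 x^{2} - 10 x + 6} = f(x).

F(x) = - \frac{\log{\left(x + 3 \right)}}{2} - \frac{1}{x - 1} + C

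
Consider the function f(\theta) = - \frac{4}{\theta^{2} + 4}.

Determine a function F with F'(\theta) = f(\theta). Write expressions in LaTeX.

An antiderivative is F(\theta) = - 2 \operatorname{atan}{\left(\frac{\theta}{2} \right)}.

An antiderivative F(\theta) passes only if d/d\theta[F] lands on f(\theta) exactly.
Check: d/d\theta[- 2 \operatorname{atan}{\left(\frac{\theta}{2} \right)}] = - \frac{4}{\theta^{2} + 4} = f(\theta).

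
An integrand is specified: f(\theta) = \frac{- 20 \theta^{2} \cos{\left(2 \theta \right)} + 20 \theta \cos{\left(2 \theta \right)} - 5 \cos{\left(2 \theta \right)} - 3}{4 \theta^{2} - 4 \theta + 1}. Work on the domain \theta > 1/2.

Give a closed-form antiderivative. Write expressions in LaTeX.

Recover f(\theta) by differentiating a candidate F(\theta); any mismatch rules it out.
Check: d/d\theta[- \frac{10 \theta \sin{\left(2 \theta \right)} - 5 \sin{\left(2 \theta \right)} - 3}{2 \left(2 \theta - 1\right)}] = \frac{- 20 \theta^{2} \cos{\left(2 \theta \right)} + 20 \theta \cos{\left(2 \theta \right)} - 5 \cos{\left(2 \theta \right)} - 3}{4 \theta^{2} - 4 \theta + 1} = f(\theta).

An antiderivative is F(\theta) = - \frac{10 \theta \sin{\left(2 \theta \right)} - 5 \sin{\left(2 \theta \right)} - 3}{2 \left(2 \theta - 1\right)}.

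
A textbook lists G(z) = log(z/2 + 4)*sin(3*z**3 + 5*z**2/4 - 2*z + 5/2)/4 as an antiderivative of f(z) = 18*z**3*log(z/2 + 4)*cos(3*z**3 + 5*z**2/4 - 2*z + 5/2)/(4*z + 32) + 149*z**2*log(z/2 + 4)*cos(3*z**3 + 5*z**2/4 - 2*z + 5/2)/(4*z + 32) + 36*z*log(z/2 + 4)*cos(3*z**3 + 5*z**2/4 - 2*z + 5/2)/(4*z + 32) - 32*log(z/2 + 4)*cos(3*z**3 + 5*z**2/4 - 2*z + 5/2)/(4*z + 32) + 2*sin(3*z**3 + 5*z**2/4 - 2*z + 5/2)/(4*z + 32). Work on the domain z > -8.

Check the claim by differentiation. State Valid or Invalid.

d/dz[G] = (18*z**3*log(z/2 + 4)*cos(3*z**3 + 5*z**2/4 - 2*z + 5/2) + 149*z**2*log(z/2 + 4)*cos(3*z**3 + 5*z**2/4 - 2*z + 5/2) + 36*z*log(z/2 + 4)*cos(3*z**3 + 5*z**2/4 - 2*z + 5/2) - 32*log(z/2 + 4)*cos(3*z**3 + 5*z**2/4 - 2*z + 5/2) + 2*sin(3*z**3 + 5*z**2/4 - 2*z + 5/2))/(8*z + 64)
d/dz[G] - f(z) = (-18*z**3*log(z/2 + 4)*cos(3*z**3 + 5*z**2/4 - 2*z + 5/2) - 149*z**2*log(z/2 + 4)*cos(3*z**3 + 5*z**2/4 - 2*z + 5/2) - 36*z*log(z/2 + 4)*cos(3*z**3 + 5*z**2/4 - 2*z + 5/2) + 32*log(z/2 + 4)*cos(3*z**3 + 5*z**2/4 - 2*z + 5/2) - 2*sin(3*z**3 + 5*z**2/4 - 2*z + 5/2))/(8*z + 64) != 0.

Invalid: d/dz[G] - f = (-18*z**3*log(z/2 + 4)*cos(3*z**3 + 5*z**2/4 - 2*z + 5/2) - 149*z**2*log(z/2 + 4)*cos(3*z**3 + 5*z**2/4 - 2*z + 5/2) - 36*z*log(z/2 + 4)*cos(3*z**3 + 5*z**2/4 - 2*z + 5/2) + 32*log(z/2 + 4)*cos(3*z**3 + 5*z**2/4 - 2*z + 5/2) - 2*sin(3*z**3 + 5*z**2/4 - 2*z + 5/2))/(8*z + 64), which is not 0.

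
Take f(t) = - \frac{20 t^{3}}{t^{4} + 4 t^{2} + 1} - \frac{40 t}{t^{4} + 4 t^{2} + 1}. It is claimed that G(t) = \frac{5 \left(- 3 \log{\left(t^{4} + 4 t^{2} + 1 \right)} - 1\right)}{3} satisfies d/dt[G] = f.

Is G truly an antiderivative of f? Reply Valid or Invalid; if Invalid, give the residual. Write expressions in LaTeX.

Valid. The derivative of G reproduces f.

d/dt[G] = \frac{- 20 t^{3} - 40 t}{t^{4} + 4 t^{2} + 1}
This equals f(t) exactly, so the claim holds.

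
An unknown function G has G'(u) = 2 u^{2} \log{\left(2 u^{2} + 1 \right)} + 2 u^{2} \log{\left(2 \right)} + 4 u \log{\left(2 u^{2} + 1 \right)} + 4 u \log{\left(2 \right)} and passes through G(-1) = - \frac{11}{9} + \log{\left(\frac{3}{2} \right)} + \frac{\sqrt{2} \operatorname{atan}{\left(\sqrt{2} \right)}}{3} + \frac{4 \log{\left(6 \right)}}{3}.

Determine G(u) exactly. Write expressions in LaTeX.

Integrate term by term and add the pieces.
A general antiderivative is - \frac{4 u^{3}}{9} - 2 u^{2} + \frac{2 u}{3} + \left(\frac{2 u^{3}}{3} + 2 u^{2}\right) \log{\left(4 u^{2} + 2 \right)} + \log{\left(u^{2} + \frac{1}{2} \right)} - \frac{\sqrt{2} \operatorname{atan}{\left(\sqrt{2} u \right)}}{3} + C.
The condition gives C = - \frac{11}{9} + \log{\left(\frac{3}{2} \right)} + \frac{\sqrt{2} \operatorname{atan}{\left(\sqrt{2} \right)}}{3} + \frac{4 \log{\left(6 \right)}}{3} - (- \frac{20}{9} + \log{\left(\frac{3}{2} \right)} + \frac{\sqrt{2} \operatorname{atan}{\left(\sqrt{2} \right)}}{3} + \frac{4 \log{\left(6 \right)}}{3}) = 1.
So G(u) = - \frac{4 u^{3}}{9} - 2 u^{2} + \frac{2 u}{3} + \left(\frac{2 u^{3}}{3} + 2 u^{2}\right) \log{\left(4 u^{2} + 2 \right)} + \log{\left(u^{2} + \frac{1}{2} \right)} - \frac{\sqrt{2} \operatorname{atan}{\left(\sqrt{2} u \right)}}{3} + 1.
Check: d/du[- \frac{4 u^{3}}{9} - 2 u^{2} + \frac{2 u}{3} + \left(\frac{2 u^{3}}{3} + 2 u^{2}\right) \log{\left(4 u^{2} + 2 \right)} + \log{\left(u^{2} + \frac{1}{2} \right)} - \frac{\sqrt{2} \operatorname{atan}{\left(\sqrt{2} u \right)}}{3} + 1] = 2 u^{2} \log{\left(2 u^{2} + 1 \right)} + 2 u^{2} \log{\left(2 \right)} + 4 u \log{\left(2 u^{2} + 1 \right)} + 4 u \log{\left(2 \right)} = G'(u).

G(u) = - \frac{4 u^{3}}{9} - 2 u^{2} + \frac{2 u}{3} + \left(\frac{2 u^{3}}{3} + 2 u^{2}\right) \log{\left(4 u^{2} + 2 \right)} + \log{\left(u^{2} + \frac{1}{2} \right)} - \frac{\sqrt{2} \operatorname{atan}{\left(\sqrt{2} u \right)}}{3} + 1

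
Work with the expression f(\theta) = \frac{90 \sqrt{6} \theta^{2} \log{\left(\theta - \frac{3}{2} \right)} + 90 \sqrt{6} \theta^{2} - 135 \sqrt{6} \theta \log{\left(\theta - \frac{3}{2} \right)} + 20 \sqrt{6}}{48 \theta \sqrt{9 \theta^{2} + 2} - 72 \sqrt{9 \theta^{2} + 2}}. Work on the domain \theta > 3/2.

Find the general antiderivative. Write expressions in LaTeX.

Recognize the product-rule pattern: f = u'v + uv' with u = \frac{5 \sqrt{\frac{3 \theta^{2}}{2} + \frac{1}{3}}}{4}, v = \log{\left(\theta - \frac{3}{2} \right)}, so integration by parts undoes it.
Check: d/d\theta[\frac{5 \sqrt{6} \sqrt{9 \theta^{2} + 2} \log{\left(\theta - \frac{3}{2} \right)}}{24}] = \frac{90 \sqrt{6} \theta^{2} \log{\left(\theta - \frac{3}{2} \right)} + 90 \sqrt{6} \theta^{2} - 135 \sqrt{6} \theta \log{\left(\theta - \frac{3}{2} \right)} + 20 \sqrt{6}}{48 \theta \sqrt{9 \theta^{2} + 2} - 72 \sqrt{9 \theta^{2} + 2}} = f(\theta).

F(\theta) = \frac{5 \sqrt{6} \sqrt{9 \theta^{2} + 2} \log{\left(\theta - \frac{3}{2} \right)}}{24} + C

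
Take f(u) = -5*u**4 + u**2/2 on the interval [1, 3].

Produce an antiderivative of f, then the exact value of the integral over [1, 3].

The integrand splits into summands that can be handled one at a time.
F(u) = -u**5 + u**3/6 is an antiderivative of f.
Check: d/du[-u**5 + u**3/6] = -5*u**4 + u**2/2 = f(u).
F(3) = -477/2; F(1) = -5/6.
Integral = F(3) - F(1) = -713/3.

Antiderivative: F(u) = -u**5 + u**3/6; value = -713/3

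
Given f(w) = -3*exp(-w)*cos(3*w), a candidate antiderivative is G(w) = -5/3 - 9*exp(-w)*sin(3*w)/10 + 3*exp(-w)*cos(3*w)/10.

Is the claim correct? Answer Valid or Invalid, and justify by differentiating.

Valid - the claim checks out under differentiation.

d/dw[G] = -3*exp(-w)*cos(3*w)
This equals f(w) exactly, so the claim holds.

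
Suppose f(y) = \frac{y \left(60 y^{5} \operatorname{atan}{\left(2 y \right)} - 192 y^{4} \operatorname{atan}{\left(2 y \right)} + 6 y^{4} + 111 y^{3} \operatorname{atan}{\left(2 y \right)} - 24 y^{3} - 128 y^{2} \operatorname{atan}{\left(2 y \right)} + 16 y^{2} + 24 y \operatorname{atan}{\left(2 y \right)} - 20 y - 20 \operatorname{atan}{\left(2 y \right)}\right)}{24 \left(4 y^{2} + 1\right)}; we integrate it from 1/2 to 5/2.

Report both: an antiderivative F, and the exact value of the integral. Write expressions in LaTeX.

Antiderivative: F(y) = \frac{y^{5} \operatorname{atan}{\left(2 y \right)}}{8} - \frac{y^{4} \operatorname{atan}{\left(2 y \right)}}{2} + \frac{y^{3} \operatorname{atan}{\left(2 y \right)}}{3} - \frac{5 y^{2} \operatorname{atan}{\left(2 y \right)}}{12}; value = - \frac{3625 \operatorname{atan}{\left(5 \right)}}{768} + \frac{23 \pi}{1024}

Recognize the product-rule pattern: f = u'v + uv' with u = \frac{y^{5}}{8} - \frac{y^{4}}{2} + \frac{y^{3}}{3} - \frac{5 y^{2}}{12}, v = \operatorname{atan}{\left(2 y \right)}, so integration by parts undoes it.
F(y) = \frac{y^{5} \operatorname{atan}{\left(2 y \right)}}{8} - \frac{y^{4} \operatorname{atan}{\left(2 y \right)}}{2} + \frac{y^{3} \operatorname{atan}{\left(2 y \right)}}{3} - \frac{5 y^{2} \operatorname{atan}{\left(2 y \right)}}{12} is an antiderivative of f.
Check: d/dy[\frac{y^{5} \operatorname{atan}{\left(2 y \right)}}{8} - \frac{y^{4} \operatorname{atan}{\left(2 y \right)}}{2} + \frac{y^{3} \operatorname{atan}{\left(2 y \right)}}{3} - \frac{5 y^{2} \operatorname{atan}{\left(2 y \right)}}{12}] = \frac{60 y^{6} \operatorname{atan}{\left(2 y \right)} - 192 y^{5} \operatorname{atan}{\left(2 y \right)} + 6 y^{5} + 111 y^{4} \operatorname{atan}{\left(2 y \right)} - 24 y^{4} - 128 y^{3} \operatorname{atan}{\left(2 y \right)} + 16 y^{3} + 24 y^{2} \operatorname{atan}{\left(2 y \right)} - 20 y^{2} - 20 y \operatorname{atan}{\left(2 y \right)}}{96 y^{2} + 24}, which equals f(y).
F(5/2) = - \frac{3625 \operatorname{atan}{\left(5 \right)}}{768}; F(1/2) = - \frac{23 \pi}{1024}.
Integral = F(5/2) - F(1/2) = - \frac{3625 \operatorname{atan}{\left(5 \right)}}{768} + \frac{23 \pi}{1024}.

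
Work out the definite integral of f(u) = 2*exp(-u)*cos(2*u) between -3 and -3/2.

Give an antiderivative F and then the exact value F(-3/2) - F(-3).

Antiderivative: F(u) = 4*exp(-u)*sin(2*u)/5 - 2*exp(-u)*cos(2*u)/5; value = 4*exp(3)*sin(6)/5 - 4*exp(3/2)*sin(3)/5 - 2*exp(3/2)*cos(3)/5 + 2*exp(3)*cos(6)/5

A first test for any F(u): its u-derivative must equal f(u) identically.
F(u) = 4*exp(-u)*sin(2*u)/5 - 2*exp(-u)*cos(2*u)/5 is an antiderivative of f.
Check: d/du[4*exp(-u)*sin(2*u)/5 - 2*exp(-u)*cos(2*u)/5] = 2*exp(-u)*cos(2*u) = f(u).
F(-3/2) = -4*exp(3/2)*sin(3)/5 - 2*exp(3/2)*cos(3)/5; F(-3) = -2*exp(3)*cos(6)/5 - 4*exp(3)*sin(6)/5.
Integral = F(-3/2) - F(-3) = 4*exp(3)*sin(6)/5 - 4*exp(3/2)*sin(3)/5 - 2*exp(3/2)*cos(3)/5 + 2*exp(3)*cos(6)/5.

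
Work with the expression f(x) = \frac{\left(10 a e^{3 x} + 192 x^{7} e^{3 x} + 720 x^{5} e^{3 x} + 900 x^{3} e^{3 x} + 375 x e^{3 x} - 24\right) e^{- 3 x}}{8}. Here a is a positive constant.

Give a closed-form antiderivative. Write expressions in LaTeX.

Recover f(x) by differentiating a candidate F(x); any mismatch rules it out.
Check: d/dx[\frac{5 a x}{4} + 3 \left(- x^{2} - \frac{5}{4}\right)^{4} + e^{- 3 x}] = \frac{\left(10 a e^{3 x} + 192 x^{7} e^{3 x} + 720 x^{5} e^{3 x} + 900 x^{3} e^{3 x} + 375 x e^{3 x} - 24\right) e^{- 3 x}}{8} = f(x).

An antiderivative is F(x) = \frac{5 a x}{4} + 3 \left(- x^{2} - \frac{5}{4}\right)^{4} + e^{- 3 x}.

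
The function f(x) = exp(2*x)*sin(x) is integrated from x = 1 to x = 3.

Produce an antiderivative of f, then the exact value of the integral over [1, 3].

Whatever form F(x) takes, F'(x) = f(x) is non-negotiable.
F(x) = (2*sin(x) - cos(x))*exp(2*x)/5 is an antiderivative of f.
Check: d/dx[(2*sin(x) - cos(x))*exp(2*x)/5] = exp(2*x)*sin(x) = f(x).
F(3) = 2*exp(6)*sin(3)/5 - exp(6)*cos(3)/5; F(1) = -exp(2)*cos(1)/5 + 2*exp(2)*sin(1)/5.
Integral = F(3) - F(1) = -2*exp(2)*sin(1)/5 + exp(2)*cos(1)/5 + 2*exp(6)*sin(3)/5 - exp(6)*cos(3)/5.

Antiderivative: F(x) = (2*sin(x) - cos(x))*exp(2*x)/5; value = -2*exp(2)*sin(1)/5 + exp(2)*cos(1)/5 + 2*exp(6)*sin(3)/5 - exp(6)*cos(3)/5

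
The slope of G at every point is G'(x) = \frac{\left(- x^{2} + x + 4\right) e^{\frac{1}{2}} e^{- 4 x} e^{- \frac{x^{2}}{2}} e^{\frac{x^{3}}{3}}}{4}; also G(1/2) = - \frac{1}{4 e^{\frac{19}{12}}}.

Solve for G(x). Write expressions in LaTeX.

G'(x) matches the chain-rule pattern g'(h)*h' with inner function h(x) = \frac{x^{3}}{3} - \frac{x^{2}}{2} - 4 x + \frac{1}{2}; substituting u = h(x) collapses the integral.
A general antiderivative is - \frac{e^{\frac{x^{3}}{3} - \frac{x^{2}}{2} - 4 x + \frac{1}{2}}}{4} + C.
The condition gives C = - \frac{1}{4 e^{\frac{19}{12}}} - (- \frac{1}{4 e^{\frac{19}{12}}}) = 0.
So G(x) = - \frac{e^{\frac{1}{2}} e^{- 4 x} e^{- \frac{x^{2}}{2}} e^{\frac{x^{3}}{3}}}{4}.
Check: d/dx[- \frac{e^{\frac{1}{2}} e^{- 4 x} e^{- \frac{x^{2}}{2}} e^{\frac{x^{3}}{3}}}{4}] = \frac{\left(- x^{2} e^{\frac{1}{2}} e^{\frac{x^{3}}{3}} + x e^{\frac{1}{2}} e^{\frac{x^{3}}{3}} + 4 e^{\frac{1}{2}} e^{\frac{x^{3}}{3}}\right) e^{- 4 x} e^{- \frac{x^{2}}{2}}}{4}, which equals G'(x).

G(x) = - \frac{e^{\frac{1}{2}} e^{- 4 x} e^{- \frac{x^{2}}{2}} e^{\frac{x^{3}}{3}}}{4}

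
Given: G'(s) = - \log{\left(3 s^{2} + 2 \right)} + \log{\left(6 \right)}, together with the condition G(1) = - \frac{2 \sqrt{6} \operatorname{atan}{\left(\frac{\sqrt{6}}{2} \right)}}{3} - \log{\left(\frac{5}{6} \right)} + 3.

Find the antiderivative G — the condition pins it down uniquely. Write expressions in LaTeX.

G(s) = - s \log{\left(\frac{s^{2}}{2} + \frac{1}{3} \right)} + 2 s - \frac{2 \sqrt{6} \operatorname{atan}{\left(\frac{\sqrt{6} s}{2} \right)}}{3} + 1

A candidate passes only if d/ds[G] lands on the given G'(s) exactly.
A general antiderivative is - s \log{\left(\frac{s^{2}}{2} + \frac{1}{3} \right)} + 2 s - \frac{2 \sqrt{6} \operatorname{atan}{\left(\frac{\sqrt{6} s}{2} \right)}}{3} + C.
The condition gives C = - \frac{2 \sqrt{6} \operatorname{atan}{\left(\frac{\sqrt{6}}{2} \right)}}{3} - \log{\left(\frac{5}{6} \right)} + 3 - (- \frac{2 \sqrt{6} \operatorname{atan}{\left(\frac{\sqrt{6}}{2} \right)}}{3} - \log{\left(\frac{5}{6} \right)} + 2) = 1.
So G(s) = - s \log{\left(\frac{s^{2}}{2} + \frac{1}{3} \right)} + 2 s - \frac{2 \sqrt{6} \operatorname{atan}{\left(\frac{\sqrt{6} s}{2} \right)}}{3} + 1.
Check: d/ds[- s \log{\left(\frac{s^{2}}{2} + \frac{1}{3} \right)} + 2 s - \frac{2 \sqrt{6} \operatorname{atan}{\left(\frac{\sqrt{6} s}{2} \right)}}{3} + 1] = - \log{\left(3 s^{2} + 2 \right)} + \log{\left(6 \right)} = G'(s).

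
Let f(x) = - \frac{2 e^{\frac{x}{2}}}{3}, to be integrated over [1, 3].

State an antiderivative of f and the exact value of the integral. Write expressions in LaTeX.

An antiderivative F(x) passes only if d/dx[F] lands on f(x) exactly.
F(x) = - \frac{4 e^{\frac{x}{2}}}{3} is an antiderivative of f.
Check: d/dx[- \frac{4 e^{\frac{x}{2}}}{3}] = - \frac{2 e^{\frac{x}{2}}}{3} = f(x).
F(3) = - \frac{4 e^{\frac{3}{2}}}{3}; F(1) = - \frac{4 e^{\frac{1}{2}}}{3}.
Integral = F(3) - F(1) = - \frac{4 e^{\frac{3}{2}}}{3} + \frac{4 e^{\frac{1}{2}}}{3}.

Antiderivative: F(x) = - \frac{4 e^{\frac{x}{2}}}{3}; value = - \frac{4 e^{\frac{3}{2}}}{3} + \frac{4 e^{\frac{1}{2}}}{3}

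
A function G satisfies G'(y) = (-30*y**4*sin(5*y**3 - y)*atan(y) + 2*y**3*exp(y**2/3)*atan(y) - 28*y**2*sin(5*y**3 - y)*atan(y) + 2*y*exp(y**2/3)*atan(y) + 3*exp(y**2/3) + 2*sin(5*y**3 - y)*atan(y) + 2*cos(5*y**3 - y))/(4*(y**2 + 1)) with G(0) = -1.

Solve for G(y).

Recognize the product-rule pattern: G'(y) = u'v + uv' with u = 3*exp(y**2/3)/4 + cos(5*y**3 - y)/2, v = atan(y), so integration by parts undoes it.
A general antiderivative is (3*exp(y**2/3)/4 + cos(5*y**3 - y)/2)*atan(y) + C.
The condition gives C = -1 - (0) = -1.
So G(y) = (3*exp(y**2/3)/4 + cos(5*y**3 - y)/2)*atan(y) - 1.
Check: d/dy[(3*exp(y**2/3)/4 + cos(5*y**3 - y)/2)*atan(y) - 1] = (-30*y**4*sin(5*y**3 - y)*atan(y) + 2*y**3*exp(y**2/3)*atan(y) - 28*y**2*sin(5*y**3 - y)*atan(y) + 2*y*exp(y**2/3)*atan(y) + 3*exp(y**2/3) + 2*sin(5*y**3 - y)*atan(y) + 2*cos(5*y**3 - y))/(4*y**2 + 4), which equals G'(y).

G(y) = (3*exp(y**2/3)/4 + cos(5*y**3 - y)/2)*atan(y) - 1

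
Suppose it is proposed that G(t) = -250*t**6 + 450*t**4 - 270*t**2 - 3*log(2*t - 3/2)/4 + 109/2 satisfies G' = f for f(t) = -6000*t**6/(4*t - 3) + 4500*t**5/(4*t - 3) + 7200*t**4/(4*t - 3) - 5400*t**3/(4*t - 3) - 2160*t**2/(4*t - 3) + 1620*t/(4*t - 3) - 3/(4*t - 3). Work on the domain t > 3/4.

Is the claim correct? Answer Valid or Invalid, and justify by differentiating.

d/dt[G] = (-6000*t**6 + 4500*t**5 + 7200*t**4 - 5400*t**3 - 2160*t**2 + 1620*t - 3)/(4*t - 3)
This equals f(t) exactly, so the claim holds.

Valid - differentiating G returns exactly f.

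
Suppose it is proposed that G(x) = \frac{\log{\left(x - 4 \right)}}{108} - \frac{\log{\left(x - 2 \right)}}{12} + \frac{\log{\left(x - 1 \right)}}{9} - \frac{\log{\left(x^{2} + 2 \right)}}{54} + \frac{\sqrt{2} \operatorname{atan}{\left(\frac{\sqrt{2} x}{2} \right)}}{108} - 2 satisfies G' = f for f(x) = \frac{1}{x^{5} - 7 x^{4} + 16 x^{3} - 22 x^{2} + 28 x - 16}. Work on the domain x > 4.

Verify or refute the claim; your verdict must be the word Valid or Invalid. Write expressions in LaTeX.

Valid: G'(x) = f(x).

d/dx[G] = \frac{1}{x^{5} - 7 x^{4} + 16 x^{3} - 22 x^{2} + 28 x - 16}
This equals f(x) exactly, so the claim holds.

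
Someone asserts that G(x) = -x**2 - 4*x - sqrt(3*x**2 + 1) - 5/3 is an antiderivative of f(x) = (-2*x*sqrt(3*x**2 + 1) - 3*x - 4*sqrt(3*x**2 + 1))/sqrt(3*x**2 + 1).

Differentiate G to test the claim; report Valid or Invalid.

d/dx[G] = (-2*x*sqrt(3*x**2 + 1) - 3*x - 4*sqrt(3*x**2 + 1))/sqrt(3*x**2 + 1)
This equals f(x) exactly, so the claim holds.

Valid: G'(x) = f(x).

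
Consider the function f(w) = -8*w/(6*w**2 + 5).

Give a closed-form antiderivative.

f matches the chain-rule pattern g'(h)*h' with inner function h(w) = 3*w**2 + 5/2; substituting u = h(w) collapses the integral.
Check: d/dw[-2*log(3*w**2 + 5/2)/3] = -8*w/(6*w**2 + 5) = f(w).

An antiderivative is F(w) = -2*log(3*w**2 + 5/2)/3.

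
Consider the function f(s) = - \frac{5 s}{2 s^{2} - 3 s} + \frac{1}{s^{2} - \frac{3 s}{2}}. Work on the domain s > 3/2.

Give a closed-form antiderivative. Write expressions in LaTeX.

An antiderivative is F(s) = - \frac{2 \log{\left(s \right)}}{3} - \frac{11 \log{\left(s - \frac{3}{2} \right)}}{6}.

Factor the denominator (s \left(2 s - 3\right)) and decompose: f = - \frac{11}{3 \left(2 s - 3\right)} - \frac{2}{3 s}; each piece integrates to a log, atan, or power term.
Check: d/ds[- \frac{2 \log{\left(s \right)}}{3} - \frac{11 \log{\left(s - \frac{3}{2} \right)}}{6}] = \frac{2 - 5 s}{2 s^{2} - 3 s}, which equals f(s).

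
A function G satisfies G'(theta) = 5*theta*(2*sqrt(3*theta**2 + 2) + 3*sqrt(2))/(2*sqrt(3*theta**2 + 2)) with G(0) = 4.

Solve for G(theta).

G(theta) = 5*theta**2/2 + 5*sqrt(3*theta**2/2 + 1) - 1

Since d/dtheta undoes antidifferentiation here, G(theta) must give back the stated G'(theta).
A general antiderivative is 5*theta**2/2 + 5*sqrt(3*theta**2/2 + 1) + C.
The condition gives C = 4 - (5) = -1.
So G(theta) = 5*theta**2/2 + 5*sqrt(3*theta**2/2 + 1) - 1.
Check: d/dtheta[5*theta**2/2 + 5*sqrt(3*theta**2/2 + 1) - 1] = (10*theta*sqrt(3*theta**2 + 2) + 15*sqrt(2)*theta)/(2*sqrt(3*theta**2 + 2)), which equals G'(theta).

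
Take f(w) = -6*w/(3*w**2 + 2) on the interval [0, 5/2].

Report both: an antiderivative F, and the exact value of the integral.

Antiderivative: F(w) = -log(3*w**2 + 2); value = -log(83/4) + log(2)

f matches the chain-rule pattern g'(h)*h' with inner function h(w) = 3*w**2 + 2; substituting u = h(w) collapses the integral.
F(w) = -log(3*w**2 + 2) is an antiderivative of f.
Check: d/dw[-log(3*w**2 + 2)] = -6*w/(3*w**2 + 2) = f(w).
F(5/2) = -log(83/4); F(0) = -log(2).
Integral = F(5/2) - F(0) = -log(83/4) + log(2).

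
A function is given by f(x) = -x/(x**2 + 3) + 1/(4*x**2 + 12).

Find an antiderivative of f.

An antiderivative is F(x) = (-6*log(x**2 + 3) + sqrt(3)*atan(sqrt(3)*x/3))/12.

The integrand splits into summands that can be handled one at a time.
Check: d/dx[(-6*log(x**2 + 3) + sqrt(3)*atan(sqrt(3)*x/3))/12] = (1 - 4*x)/(4*x**2 + 12), which equals f(x).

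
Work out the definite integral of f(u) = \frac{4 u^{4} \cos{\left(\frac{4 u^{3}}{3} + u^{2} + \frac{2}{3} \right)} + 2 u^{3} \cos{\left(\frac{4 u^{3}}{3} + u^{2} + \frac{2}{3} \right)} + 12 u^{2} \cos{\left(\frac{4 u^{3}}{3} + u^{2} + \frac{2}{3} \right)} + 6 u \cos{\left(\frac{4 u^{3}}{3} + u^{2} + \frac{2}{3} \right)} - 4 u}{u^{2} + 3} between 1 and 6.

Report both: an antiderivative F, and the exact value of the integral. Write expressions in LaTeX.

Antiderivative: F(u) = - 2 \log{\left(2 u^{2} + 6 \right)} + \sin{\left(\frac{4 u^{3}}{3} + u^{2} + \frac{2}{3} \right)}; value = - 2 \log{\left(78 \right)} + \sin{\left(\frac{974}{3} \right)} - \sin{\left(3 \right)} + 2 \log{\left(8 \right)}

Whatever form F(u) takes, F'(u) = f(u) is non-negotiable.
F(u) = - 2 \log{\left(2 u^{2} + 6 \right)} + \sin{\left(\frac{4 u^{3}}{3} + u^{2} + \frac{2}{3} \right)} is an antiderivative of f.
Check: d/du[- 2 \log{\left(2 u^{2} + 6 \right)} + \sin{\left(\frac{4 u^{3}}{3} + u^{2} + \frac{2}{3} \right)}] = \frac{4 u^{4} \cos{\left(\frac{4 u^{3}}{3} + u^{2} + \frac{2}{3} \right)} + 2 u^{3} \cos{\left(\frac{4 u^{3}}{3} + u^{2} + \frac{2}{3} \right)} + 12 u^{2} \cos{\left(\frac{4 u^{3}}{3} + u^{2} + \frac{2}{3} \right)} + 6 u \cos{\left(\frac{4 u^{3}}{3} + u^{2} + \frac{2}{3} \right)} - 4 u}{u^{2} + 3} = f(u).
F(6) = - 2 \log{\left(78 \right)} + \sin{\left(\frac{974}{3} \right)}; F(1) = - 2 \log{\left(8 \right)} + \sin{\left(3 \right)}.
Integral = F(6) - F(1) = - 2 \log{\left(78 \right)} + \sin{\left(\frac{974}{3} \right)} - \sin{\left(3 \right)} + 2 \log{\left(8 \right)}.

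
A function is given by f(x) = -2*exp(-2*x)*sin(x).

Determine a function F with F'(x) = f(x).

Any candidate F(x) must reproduce f(x) exactly when differentiated.
Check: d/dx[2*(2*sin(x) + cos(x))*exp(-2*x)/5] = -2*exp(-2*x)*sin(x) = f(x).

An antiderivative is F(x) = 2*(2*sin(x) + cos(x))*exp(-2*x)/5.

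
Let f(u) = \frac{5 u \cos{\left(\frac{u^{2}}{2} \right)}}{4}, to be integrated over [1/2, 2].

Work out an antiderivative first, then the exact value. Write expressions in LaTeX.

Antiderivative: F(u) = \frac{5 \sin{\left(\frac{u^{2}}{2} \right)}}{4}; value = - \frac{5 \sin{\left(\frac{1}{8} \right)}}{4} + \frac{5 \sin{\left(2 \right)}}{4}

The substitution w = \frac{u^{2}}{2} works: f is exactly (dF/dw)*(dw/du) for that inner function.
F(u) = \frac{5 \sin{\left(\frac{u^{2}}{2} \right)}}{4} is an antiderivative of f.
Check: d/du[\frac{5 \sin{\left(\frac{u^{2}}{2} \right)}}{4}] = \frac{5 u \cos{\left(\frac{u^{2}}{2} \right)}}{4} = f(u).
F(2) = \frac{5 \sin{\left(2 \right)}}{4}; F(1/2) = \frac{5 \sin{\left(\frac{1}{8} \right)}}{4}.
Integral = F(2) - F(1/2) = - \frac{5 \sin{\left(\frac{1}{8} \right)}}{4} + \frac{5 \sin{\left(2 \right)}}{4}.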